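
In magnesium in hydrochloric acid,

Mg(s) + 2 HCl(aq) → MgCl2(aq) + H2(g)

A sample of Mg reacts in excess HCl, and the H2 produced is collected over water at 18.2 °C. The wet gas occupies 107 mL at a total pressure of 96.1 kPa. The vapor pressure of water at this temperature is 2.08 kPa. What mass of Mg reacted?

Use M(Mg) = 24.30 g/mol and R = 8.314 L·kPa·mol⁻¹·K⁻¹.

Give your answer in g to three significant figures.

P(H2) = 96.1 − 2.08 = 94.02 kPa
n(H2) = PV/RT = (94.02 × 0.1070) / (8.314 × 291.35) = 0.004153 mol
n(Mg) = (1/1) × 0.004153 = 0.004153 mol
m(Mg) = 0.004153 × 24.30 = 0.1009 g

0.101 g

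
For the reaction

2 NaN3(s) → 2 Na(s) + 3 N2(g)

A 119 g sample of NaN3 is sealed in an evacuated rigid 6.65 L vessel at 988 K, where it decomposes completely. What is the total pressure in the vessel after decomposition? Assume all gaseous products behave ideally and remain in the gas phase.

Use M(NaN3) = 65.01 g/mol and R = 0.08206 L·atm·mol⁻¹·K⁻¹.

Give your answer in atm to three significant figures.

33.5 atm

n(NaN3) = 119 / 65.01 = 1.830 mol
n(gas produced) = (3/2) × 1.830 = 2.745 mol
P = nRT/V = 2.745 × 0.08206 × 988 / 6.65 = 33.47 atm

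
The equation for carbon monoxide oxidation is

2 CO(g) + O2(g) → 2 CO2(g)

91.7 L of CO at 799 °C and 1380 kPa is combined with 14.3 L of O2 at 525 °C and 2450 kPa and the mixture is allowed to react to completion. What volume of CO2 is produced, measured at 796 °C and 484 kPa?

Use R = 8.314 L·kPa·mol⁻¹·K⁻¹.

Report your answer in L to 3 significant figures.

194 L

n(CO) = PV/RT = (1380 × 91.7) / (8.314 × 1072.15) = 14.20 mol
n(O2) = PV/RT = (2450 × 14.3) / (8.314 × 798.15) = 5.280 mol
For 14.20 mol CO, stoichiometry requires (1/2) × 14.20 = 7.100 mol O2; 5.280 mol is available, so O2 is limiting.
n(CO2) = (2/1) × 5.280 = 10.56 mol
V(CO2) = nRT/P = 10.56 × 8.314 × 1069.15 / 484 = 193.9 L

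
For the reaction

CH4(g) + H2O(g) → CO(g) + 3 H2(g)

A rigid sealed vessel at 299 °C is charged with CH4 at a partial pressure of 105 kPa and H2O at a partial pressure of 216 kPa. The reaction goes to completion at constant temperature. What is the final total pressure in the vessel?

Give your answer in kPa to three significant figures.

531 kPa

Because the vessel is rigid and T is held at 299 °C, work the stoichiometry in partial pressures (P_i = n_iRT/V).
P(H2O) required for 105 kPa of CH4 = (1/1) × 105 = 105.0 kPa; available 216 kPa, so CH4 is limiting.
P(H2O) remaining = 216 − (1/1) × 105 = 111.0 kPa
P(gaseous products) = (1+3)/1 × 105 = 420.0 kPa
P_total at 299 °C = 111.0 + 420.0 = 531.0 kPa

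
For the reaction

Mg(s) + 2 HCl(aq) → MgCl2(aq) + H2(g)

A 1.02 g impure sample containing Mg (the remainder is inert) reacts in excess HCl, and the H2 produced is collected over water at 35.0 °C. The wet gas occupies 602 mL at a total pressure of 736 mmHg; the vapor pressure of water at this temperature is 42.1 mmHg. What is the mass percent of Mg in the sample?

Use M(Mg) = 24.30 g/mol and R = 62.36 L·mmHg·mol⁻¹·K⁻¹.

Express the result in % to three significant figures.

P(H2) = 736 − 42.1 = 693.9 mmHg
n(H2) = PV/RT = (693.9 × 0.6020) / (62.36 × 308.15) = 0.02174 mol
n(Mg) = (1/1) × 0.02174 = 0.02174 mol
m(Mg) = 0.02174 × 24.30 = 0.5283 g
%Mg = 0.5283 / 1.02 × 100 = 51.79%

51.8 %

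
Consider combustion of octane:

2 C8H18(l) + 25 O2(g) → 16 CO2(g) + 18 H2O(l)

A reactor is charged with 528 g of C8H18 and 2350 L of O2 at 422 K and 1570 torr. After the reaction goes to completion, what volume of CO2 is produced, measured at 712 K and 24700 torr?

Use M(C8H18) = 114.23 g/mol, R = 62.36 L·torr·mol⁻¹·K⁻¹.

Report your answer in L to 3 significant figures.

66.5 L

n(C8H18) = 528 / 114.23 = 4.622 mol
n(O2) = PV/RT = (1570 × 2350) / (62.36 × 422) = 140.2 mol
For 4.622 mol C8H18, stoichiometry requires (25/2) × 4.622 = 57.77 mol O2; 140.2 mol is available, so C8H18 is limiting.
n(CO2) = (16/2) × 4.622 = 36.98 mol
V(CO2) = nRT/P = 36.98 × 62.36 × 712 / 24700 = 66.47 L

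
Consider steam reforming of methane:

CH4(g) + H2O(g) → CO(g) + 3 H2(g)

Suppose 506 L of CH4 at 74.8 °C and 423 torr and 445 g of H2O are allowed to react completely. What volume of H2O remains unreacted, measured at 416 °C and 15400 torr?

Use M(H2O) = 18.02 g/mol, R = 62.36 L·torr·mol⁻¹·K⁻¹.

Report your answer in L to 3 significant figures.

41.4 L

n(CH4) = PV/RT = (423 × 506) / (62.36 × 347.95) = 9.864 mol
n(H2O) = 445 / 18.02 = 24.69 mol
For 9.864 mol CH4, stoichiometry requires (1/1) × 9.864 = 9.864 mol H2O; 24.69 mol is available, so CH4 is limiting.
n(H2O) consumed = (1/1) × 9.864 = 9.864 mol; remaining = 24.69 − 9.864 = 14.83 mol
V(H2O) = nRT/P = 14.83 × 62.36 × 689.15 / 15400 = 41.38 L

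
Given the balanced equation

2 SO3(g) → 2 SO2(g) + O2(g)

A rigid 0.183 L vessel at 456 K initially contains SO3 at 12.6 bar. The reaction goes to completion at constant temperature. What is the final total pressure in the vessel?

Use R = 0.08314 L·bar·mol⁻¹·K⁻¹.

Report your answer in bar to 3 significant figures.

At constant T and V, P ∝ n(gas): 2 mol gas → 3 mol gas.
P_final = (3/2) × 12.6 = 18.90 bar

18.9 bar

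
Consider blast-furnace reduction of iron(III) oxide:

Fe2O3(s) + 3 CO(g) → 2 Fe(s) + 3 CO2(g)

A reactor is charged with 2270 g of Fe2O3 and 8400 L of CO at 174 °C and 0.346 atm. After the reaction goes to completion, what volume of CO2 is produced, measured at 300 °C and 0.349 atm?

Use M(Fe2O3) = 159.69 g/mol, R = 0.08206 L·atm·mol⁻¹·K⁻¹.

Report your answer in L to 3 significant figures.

n(Fe2O3) = 2270 / 159.69 = 14.22 mol
n(CO) = PV/RT = (0.346 × 8400) / (0.08206 × 447.15) = 79.21 mol
For 14.22 mol Fe2O3, stoichiometry requires (3/1) × 14.22 = 42.66 mol CO; 79.21 mol is available, so Fe2O3 is limiting.
n(CO2) = (3/1) × 14.22 = 42.66 mol
V(CO2) = nRT/P = 42.66 × 0.08206 × 573.15 / 0.349 = 5749 L

5750 L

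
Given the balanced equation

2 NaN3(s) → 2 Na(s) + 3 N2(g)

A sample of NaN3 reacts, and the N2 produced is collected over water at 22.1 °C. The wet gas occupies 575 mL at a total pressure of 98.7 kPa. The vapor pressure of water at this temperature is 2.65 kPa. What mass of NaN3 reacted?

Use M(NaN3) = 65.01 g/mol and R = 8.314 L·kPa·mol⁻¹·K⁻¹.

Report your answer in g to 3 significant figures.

0.975 g

P(N2) = 98.7 − 2.65 = 96.05 kPa
n(N2) = PV/RT = (96.05 × 0.5750) / (8.314 × 295.25) = 0.02250 mol
n(NaN3) = (2/3) × 0.02250 = 0.01500 mol
m(NaN3) = 0.01500 × 65.01 = 0.9752 g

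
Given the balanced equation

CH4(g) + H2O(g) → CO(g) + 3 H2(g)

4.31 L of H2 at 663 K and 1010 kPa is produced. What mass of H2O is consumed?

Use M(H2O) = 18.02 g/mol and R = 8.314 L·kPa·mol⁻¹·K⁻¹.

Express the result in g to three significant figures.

4.74 g

n(H2) = PV/RT = (1010 × 4.31) / (8.314 × 663) = 0.7897 mol
n(H2O) = (1/3) × 0.7897 = 0.2632 mol
m(H2O) = 0.2632 × 18.02 = 4.743 g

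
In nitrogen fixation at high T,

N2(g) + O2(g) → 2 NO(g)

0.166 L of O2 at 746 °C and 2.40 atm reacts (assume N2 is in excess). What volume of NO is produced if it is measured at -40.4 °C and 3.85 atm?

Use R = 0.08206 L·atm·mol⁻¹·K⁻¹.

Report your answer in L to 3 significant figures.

0.0473 L

n(O2) = PV/RT = (2.40 × 0.166) / (0.08206 × 1019.15) = 0.004764 mol
n(NO) = (2/1) × 0.004764 = 0.009528 mol
V = nRT/P = 0.009528 × 0.08206 × 232.75 / 3.85 = 0.04727 L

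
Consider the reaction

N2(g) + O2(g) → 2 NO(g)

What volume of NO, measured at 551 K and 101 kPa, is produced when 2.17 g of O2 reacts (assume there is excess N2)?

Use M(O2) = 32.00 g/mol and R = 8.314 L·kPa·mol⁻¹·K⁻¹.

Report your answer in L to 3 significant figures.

n(O2) = 2.170 / 32.00 = 0.06781 mol
n(NO) = (2/1) × 0.06781 = 0.1356 mol
V = nRT/P = 0.1356 × 8.314 × 551 / 101 = 6.150 L

6.15 L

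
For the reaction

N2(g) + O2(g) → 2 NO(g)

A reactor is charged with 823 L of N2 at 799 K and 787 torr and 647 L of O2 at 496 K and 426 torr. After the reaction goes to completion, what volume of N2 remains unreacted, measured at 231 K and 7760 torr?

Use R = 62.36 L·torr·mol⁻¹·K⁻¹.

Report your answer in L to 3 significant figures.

7.59 L

n(N2) = PV/RT = (787 × 823) / (62.36 × 799) = 13.00 mol
n(O2) = PV/RT = (426 × 647) / (62.36 × 496) = 8.911 mol
For 13.00 mol N2, stoichiometry requires (1/1) × 13.00 = 13.00 mol O2; 8.911 mol is available, so O2 is limiting.
n(N2) consumed = (1/1) × 8.911 = 8.911 mol; remaining = 13.00 − 8.911 = 4.089 mol
V(N2) = nRT/P = 4.089 × 62.36 × 231 / 7760 = 7.591 L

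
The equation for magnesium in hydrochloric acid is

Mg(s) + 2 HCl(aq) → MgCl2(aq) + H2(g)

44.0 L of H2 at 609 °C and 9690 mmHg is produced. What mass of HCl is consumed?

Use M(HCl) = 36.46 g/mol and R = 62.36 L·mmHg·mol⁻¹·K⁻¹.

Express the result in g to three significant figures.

565 g

n(H2) = PV/RT = (9690 × 44.0) / (62.36 × 882.15) = 7.750 mol
n(HCl) = (2/1) × 7.750 = 15.50 mol
m(HCl) = 15.50 × 36.46 = 565.1 g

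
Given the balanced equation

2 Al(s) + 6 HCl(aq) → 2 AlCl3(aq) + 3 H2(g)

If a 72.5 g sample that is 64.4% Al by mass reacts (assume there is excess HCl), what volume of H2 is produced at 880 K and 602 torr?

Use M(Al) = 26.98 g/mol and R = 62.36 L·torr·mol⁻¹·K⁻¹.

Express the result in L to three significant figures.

mass of Al = 72.5 × 64.4/100 = 46.69 g
n(Al) = 46.69 / 26.98 = 1.731 mol
n(H2) = (3/2) × 1.731 = 2.597 mol
V = nRT/P = 2.597 × 62.36 × 880 / 602 = 236.7 L

237 L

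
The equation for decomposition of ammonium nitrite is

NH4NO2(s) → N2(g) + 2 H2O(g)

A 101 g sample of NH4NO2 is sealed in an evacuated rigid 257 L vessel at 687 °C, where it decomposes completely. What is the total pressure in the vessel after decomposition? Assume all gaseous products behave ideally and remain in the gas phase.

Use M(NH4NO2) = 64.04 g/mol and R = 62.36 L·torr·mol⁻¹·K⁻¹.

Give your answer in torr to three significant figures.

1100 torr

n(NH4NO2) = 101 / 64.04 = 1.577 mol
n(gas produced) = (3/1) × 1.577 = 4.731 mol
P = nRT/V = 4.731 × 62.36 × 960.15 / 257 = 1102 torr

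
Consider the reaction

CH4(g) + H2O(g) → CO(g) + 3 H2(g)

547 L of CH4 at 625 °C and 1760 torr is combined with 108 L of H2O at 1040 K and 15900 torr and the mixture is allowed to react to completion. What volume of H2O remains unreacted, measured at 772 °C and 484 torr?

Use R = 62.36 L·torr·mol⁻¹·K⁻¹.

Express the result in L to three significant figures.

n(CH4) = PV/RT = (1760 × 547) / (62.36 × 898.15) = 17.19 mol
n(H2O) = PV/RT = (15900 × 108) / (62.36 × 1040) = 26.48 mol
For 17.19 mol CH4, stoichiometry requires (1/1) × 17.19 = 17.19 mol H2O; 26.48 mol is available, so CH4 is limiting.
n(H2O) consumed = (1/1) × 17.19 = 17.19 mol; remaining = 26.48 − 17.19 = 9.290 mol
V(H2O) = nRT/P = 9.290 × 62.36 × 1045.15 / 484 = 1251 L

1250 L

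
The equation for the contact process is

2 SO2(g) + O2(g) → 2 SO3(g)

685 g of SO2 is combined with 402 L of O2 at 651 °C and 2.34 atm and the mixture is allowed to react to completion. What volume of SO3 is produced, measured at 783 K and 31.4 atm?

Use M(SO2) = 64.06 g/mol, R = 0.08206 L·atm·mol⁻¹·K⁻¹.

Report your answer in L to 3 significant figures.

n(SO2) = 685 / 64.06 = 10.69 mol
n(O2) = PV/RT = (2.34 × 402) / (0.08206 × 924.15) = 12.40 mol
For 10.69 mol SO2, stoichiometry requires (1/2) × 10.69 = 5.345 mol O2; 12.40 mol is available, so SO2 is limiting.
n(SO3) = (2/2) × 10.69 = 10.69 mol
V(SO3) = nRT/P = 10.69 × 0.08206 × 783 / 31.4 = 21.87 L

21.9 L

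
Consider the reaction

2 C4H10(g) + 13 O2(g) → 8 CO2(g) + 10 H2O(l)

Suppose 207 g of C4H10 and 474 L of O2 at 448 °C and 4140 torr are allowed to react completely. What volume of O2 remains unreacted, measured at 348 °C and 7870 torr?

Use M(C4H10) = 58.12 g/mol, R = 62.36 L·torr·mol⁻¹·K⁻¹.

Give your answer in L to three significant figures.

n(C4H10) = 207 / 58.12 = 3.562 mol
n(O2) = PV/RT = (4140 × 474) / (62.36 × 721.15) = 43.64 mol
For 3.562 mol C4H10, stoichiometry requires (13/2) × 3.562 = 23.15 mol O2; 43.64 mol is available, so C4H10 is limiting.
n(O2) consumed = (13/2) × 3.562 = 23.15 mol; remaining = 43.64 − 23.15 = 20.49 mol
V(O2) = nRT/P = 20.49 × 62.36 × 621.15 / 7870 = 100.8 L

101 L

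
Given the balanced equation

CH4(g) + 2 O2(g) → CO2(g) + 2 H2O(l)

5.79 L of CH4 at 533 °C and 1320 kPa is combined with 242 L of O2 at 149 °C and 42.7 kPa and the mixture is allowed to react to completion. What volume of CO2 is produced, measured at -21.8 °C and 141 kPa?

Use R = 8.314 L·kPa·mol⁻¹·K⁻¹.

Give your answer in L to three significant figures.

16.9 L

n(CH4) = PV/RT = (1320 × 5.79) / (8.314 × 806.15) = 1.140 mol
n(O2) = PV/RT = (42.7 × 242) / (8.314 × 422.15) = 2.944 mol
For 1.140 mol CH4, stoichiometry requires (2/1) × 1.140 = 2.280 mol O2; 2.944 mol is available, so CH4 is limiting.
n(CO2) = (1/1) × 1.140 = 1.140 mol
V(CO2) = nRT/P = 1.140 × 8.314 × 251.35 / 141 = 16.90 L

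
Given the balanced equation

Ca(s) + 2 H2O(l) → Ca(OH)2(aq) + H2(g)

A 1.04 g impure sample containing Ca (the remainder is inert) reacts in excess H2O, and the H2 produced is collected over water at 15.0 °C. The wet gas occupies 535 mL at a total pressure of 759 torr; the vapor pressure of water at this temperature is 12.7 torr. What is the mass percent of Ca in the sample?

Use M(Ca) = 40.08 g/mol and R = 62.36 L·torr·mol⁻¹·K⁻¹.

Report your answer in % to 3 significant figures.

P(H2) = 759 − 12.7 = 746.3 torr
n(H2) = PV/RT = (746.3 × 0.5350) / (62.36 × 288.15) = 0.02222 mol
n(Ca) = (1/1) × 0.02222 = 0.02222 mol
m(Ca) = 0.02222 × 40.08 = 0.8906 g
%Ca = 0.8906 / 1.04 × 100 = 85.63%

85.6 %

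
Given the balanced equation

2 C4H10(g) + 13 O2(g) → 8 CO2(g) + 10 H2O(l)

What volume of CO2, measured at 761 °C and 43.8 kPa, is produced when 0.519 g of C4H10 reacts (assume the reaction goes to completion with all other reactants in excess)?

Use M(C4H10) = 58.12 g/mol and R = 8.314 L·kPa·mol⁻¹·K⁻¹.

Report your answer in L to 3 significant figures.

n(C4H10) = 0.5190 / 58.12 = 0.008930 mol
n(CO2) = (8/2) × 0.008930 = 0.03572 mol
V = nRT/P = 0.03572 × 8.314 × 1034.15 / 43.8 = 7.012 L

7.01 L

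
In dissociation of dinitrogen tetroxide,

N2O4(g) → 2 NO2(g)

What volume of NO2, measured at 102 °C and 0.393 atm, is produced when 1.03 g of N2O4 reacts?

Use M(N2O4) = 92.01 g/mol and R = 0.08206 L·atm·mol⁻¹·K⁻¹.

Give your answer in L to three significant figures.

1.75 L

n(N2O4) = 1.030 / 92.01 = 0.01119 mol
n(NO2) = (2/1) × 0.01119 = 0.02238 mol
V = nRT/P = 0.02238 × 0.08206 × 375.15 / 0.393 = 1.753 L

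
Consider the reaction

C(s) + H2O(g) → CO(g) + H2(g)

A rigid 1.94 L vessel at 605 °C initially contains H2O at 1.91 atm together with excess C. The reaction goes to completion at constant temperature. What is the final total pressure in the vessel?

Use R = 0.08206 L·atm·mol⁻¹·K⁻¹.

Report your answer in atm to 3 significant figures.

3.82 atm

Since T and V are fixed, P_final/P_initial = n_final/n_initial = 2/1.
P_final = (2/1) × 1.91 = 3.820 atm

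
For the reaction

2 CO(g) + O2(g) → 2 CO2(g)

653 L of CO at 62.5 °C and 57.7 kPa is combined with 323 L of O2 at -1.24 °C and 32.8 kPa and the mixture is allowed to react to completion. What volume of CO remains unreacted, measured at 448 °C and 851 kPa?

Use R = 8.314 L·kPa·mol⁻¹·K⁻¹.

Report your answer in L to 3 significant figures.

n(CO) = PV/RT = (57.7 × 653) / (8.314 × 335.65) = 13.50 mol
n(O2) = PV/RT = (32.8 × 323) / (8.314 × 271.91) = 4.686 mol
For 13.50 mol CO, stoichiometry requires (1/2) × 13.50 = 6.750 mol O2; 4.686 mol is available, so O2 is limiting.
n(CO) consumed = (2/1) × 4.686 = 9.372 mol; remaining = 13.50 − 9.372 = 4.128 mol
V(CO) = nRT/P = 4.128 × 8.314 × 721.15 / 851 = 29.08 L

29.1 L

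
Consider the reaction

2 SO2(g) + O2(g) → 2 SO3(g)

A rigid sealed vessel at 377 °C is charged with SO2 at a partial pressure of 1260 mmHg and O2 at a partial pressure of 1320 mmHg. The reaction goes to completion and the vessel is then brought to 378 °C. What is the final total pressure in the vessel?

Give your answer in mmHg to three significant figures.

1950 mmHg

Because the vessel is rigid and T is held at 377 °C, work the stoichiometry in partial pressures (P_i = n_iRT/V).
P(O2) required for 1260 mmHg of SO2 = (1/2) × 1260 = 630.0 mmHg; available 1320 mmHg, so SO2 is limiting.
P(O2) remaining = 1320 − (1/2) × 1260 = 690.0 mmHg
P(gaseous products) = (2)/2 × 1260 = 1260 mmHg
P_total at 377 °C = 690.0 + 1260 = 1950 mmHg
Scaling to 378 °C: P = 1950 × 651.15/650.15 = 1953 mmHg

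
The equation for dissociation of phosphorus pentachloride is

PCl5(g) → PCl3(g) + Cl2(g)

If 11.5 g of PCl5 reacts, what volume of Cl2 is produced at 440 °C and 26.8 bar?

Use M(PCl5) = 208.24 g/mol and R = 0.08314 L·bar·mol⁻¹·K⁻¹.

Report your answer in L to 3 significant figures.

n(PCl5) = 11.50 / 208.24 = 0.05522 mol
n(Cl2) = (1/1) × 0.05522 = 0.05522 mol
V = nRT/P = 0.05522 × 0.08314 × 713.15 / 26.8 = 0.1222 L

0.122 L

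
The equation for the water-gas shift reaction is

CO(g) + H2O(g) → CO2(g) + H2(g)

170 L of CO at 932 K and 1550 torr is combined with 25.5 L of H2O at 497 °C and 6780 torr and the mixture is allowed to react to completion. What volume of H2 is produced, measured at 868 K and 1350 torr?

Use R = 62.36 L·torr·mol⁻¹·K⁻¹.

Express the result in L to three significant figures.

144 L

n(CO) = PV/RT = (1550 × 170) / (62.36 × 932) = 4.534 mol
n(H2O) = PV/RT = (6780 × 25.5) / (62.36 × 770.15) = 3.600 mol
For 4.534 mol CO, stoichiometry requires (1/1) × 4.534 = 4.534 mol H2O; 3.600 mol is available, so H2O is limiting.
n(H2) = (1/1) × 3.600 = 3.600 mol
V(H2) = nRT/P = 3.600 × 62.36 × 868 / 1350 = 144.3 L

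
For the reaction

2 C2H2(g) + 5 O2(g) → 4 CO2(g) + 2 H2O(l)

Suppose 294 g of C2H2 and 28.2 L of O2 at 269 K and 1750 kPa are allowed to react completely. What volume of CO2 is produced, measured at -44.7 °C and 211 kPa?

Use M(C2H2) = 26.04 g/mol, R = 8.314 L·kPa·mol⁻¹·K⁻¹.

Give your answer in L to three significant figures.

n(C2H2) = 294 / 26.04 = 11.29 mol
n(O2) = PV/RT = (1750 × 28.2) / (8.314 × 269) = 22.07 mol
For 11.29 mol C2H2, stoichiometry requires (5/2) × 11.29 = 28.22 mol O2; 22.07 mol is available, so O2 is limiting.
n(CO2) = (4/5) × 22.07 = 17.66 mol
V(CO2) = nRT/P = 17.66 × 8.314 × 228.45 / 211 = 159.0 L

159 L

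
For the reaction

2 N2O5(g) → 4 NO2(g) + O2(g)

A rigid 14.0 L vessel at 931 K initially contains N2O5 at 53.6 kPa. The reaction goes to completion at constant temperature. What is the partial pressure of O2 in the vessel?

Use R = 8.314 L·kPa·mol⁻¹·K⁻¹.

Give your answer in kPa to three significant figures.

26.8 kPa

n(N2O5)₀ = PV/RT = (53.6 × 14.0) / (8.314 × 931) = 0.09695 mol
n(O2) = (1/2) × 0.09695 = 0.04847 mol
P(O2) = nRT/V = 0.04847 × 8.314 × 931 / 14.0 = 26.80 kPa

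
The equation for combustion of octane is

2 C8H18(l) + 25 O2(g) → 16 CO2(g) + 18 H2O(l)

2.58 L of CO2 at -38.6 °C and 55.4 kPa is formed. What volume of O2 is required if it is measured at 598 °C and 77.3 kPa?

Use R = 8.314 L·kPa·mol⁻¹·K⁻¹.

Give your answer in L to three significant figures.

n(CO2) = PV/RT = (55.4 × 2.58) / (8.314 × 234.55) = 0.07330 mol
n(O2) = (25/16) × 0.07330 = 0.1145 mol
V = nRT/P = 0.1145 × 8.314 × 871.15 / 77.3 = 10.73 L

10.7 L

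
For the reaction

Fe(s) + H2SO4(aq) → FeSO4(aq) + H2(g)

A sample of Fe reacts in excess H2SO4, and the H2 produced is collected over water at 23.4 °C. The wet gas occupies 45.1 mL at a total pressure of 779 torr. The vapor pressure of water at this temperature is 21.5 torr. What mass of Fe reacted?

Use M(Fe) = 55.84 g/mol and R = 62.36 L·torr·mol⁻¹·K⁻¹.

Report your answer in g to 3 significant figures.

P(H2) = 779 − 21.5 = 757.5 torr
n(H2) = PV/RT = (757.5 × 0.04510) / (62.36 × 296.55) = 0.001847 mol
n(Fe) = (1/1) × 0.001847 = 0.001847 mol
m(Fe) = 0.001847 × 55.84 = 0.1031 g

0.103 g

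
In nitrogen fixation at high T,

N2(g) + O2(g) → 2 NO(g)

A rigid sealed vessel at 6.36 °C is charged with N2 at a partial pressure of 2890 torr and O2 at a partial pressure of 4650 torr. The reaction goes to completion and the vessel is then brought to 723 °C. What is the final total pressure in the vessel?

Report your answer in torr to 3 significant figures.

26900 torr

At constant V, partial pressures at 6.36 °C are proportional to moles, so apply stoichiometry directly to pressures.
P(O2) required for 2890 torr of N2 = (1/1) × 2890 = 2890 torr; available 4650 torr, so N2 is limiting.
P(O2) remaining = 4650 − (1/1) × 2890 = 1760 torr
P(gaseous products) = (2)/1 × 2890 = 5780 torr
P_total at 6.36 °C = 1760 + 5780 = 7540 torr
Scaling to 723 °C: P = 7540 × 996.15/279.51 = 26870 torr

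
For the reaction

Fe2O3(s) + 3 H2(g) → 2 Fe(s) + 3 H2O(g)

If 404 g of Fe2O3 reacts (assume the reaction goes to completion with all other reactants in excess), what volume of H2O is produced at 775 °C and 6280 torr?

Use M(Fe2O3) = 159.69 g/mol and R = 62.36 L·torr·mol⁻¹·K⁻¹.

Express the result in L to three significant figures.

79.0 L

n(Fe2O3) = 404.0 / 159.69 = 2.530 mol
n(H2O) = (3/1) × 2.530 = 7.590 mol
V = nRT/P = 7.590 × 62.36 × 1048.15 / 6280 = 79.00 L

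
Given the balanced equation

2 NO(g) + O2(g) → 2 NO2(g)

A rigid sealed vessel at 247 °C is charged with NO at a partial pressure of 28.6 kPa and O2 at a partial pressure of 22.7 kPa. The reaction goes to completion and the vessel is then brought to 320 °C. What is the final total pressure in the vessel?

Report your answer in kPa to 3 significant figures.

42.2 kPa

At constant V, partial pressures at 247 °C are proportional to moles, so apply stoichiometry directly to pressures.
P(O2) required for 28.6 kPa of NO = (1/2) × 28.6 = 14.30 kPa; available 22.7 kPa, so NO is limiting.
P(O2) remaining = 22.7 − (1/2) × 28.6 = 8.400 kPa
P(gaseous products) = (2)/2 × 28.6 = 28.60 kPa
P_total at 247 °C = 8.400 + 28.60 = 37.00 kPa
Scaling to 320 °C: P = 37.00 × 593.15/520.15 = 42.19 kPa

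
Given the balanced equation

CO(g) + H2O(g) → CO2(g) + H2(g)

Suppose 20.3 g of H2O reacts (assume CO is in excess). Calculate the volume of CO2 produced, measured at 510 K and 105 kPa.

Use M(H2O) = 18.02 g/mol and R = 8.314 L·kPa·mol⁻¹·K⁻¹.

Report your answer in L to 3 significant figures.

45.5 L

n(H2O) = 20.30 / 18.02 = 1.127 mol
n(CO2) = (1/1) × 1.127 = 1.127 mol
V = nRT/P = 1.127 × 8.314 × 510 / 105 = 45.51 L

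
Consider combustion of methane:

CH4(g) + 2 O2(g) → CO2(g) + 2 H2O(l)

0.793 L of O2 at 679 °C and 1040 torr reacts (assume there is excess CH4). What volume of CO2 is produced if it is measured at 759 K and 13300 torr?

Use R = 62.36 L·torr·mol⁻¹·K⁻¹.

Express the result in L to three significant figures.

0.0247 L

n(O2) = PV/RT = (1040 × 0.793) / (62.36 × 952.15) = 0.01389 mol
n(CO2) = (1/2) × 0.01389 = 0.006945 mol
V = nRT/P = 0.006945 × 62.36 × 759 / 13300 = 0.02472 L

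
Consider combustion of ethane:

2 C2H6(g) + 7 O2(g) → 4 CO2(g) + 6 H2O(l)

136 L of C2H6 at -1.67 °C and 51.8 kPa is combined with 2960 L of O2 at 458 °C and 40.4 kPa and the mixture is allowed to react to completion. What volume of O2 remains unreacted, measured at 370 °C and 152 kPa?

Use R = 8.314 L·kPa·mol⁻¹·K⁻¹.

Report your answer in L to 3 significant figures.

308 L

n(C2H6) = PV/RT = (51.8 × 136) / (8.314 × 271.48) = 3.121 mol
n(O2) = PV/RT = (40.4 × 2960) / (8.314 × 731.15) = 19.67 mol
For 3.121 mol C2H6, stoichiometry requires (7/2) × 3.121 = 10.92 mol O2; 19.67 mol is available, so C2H6 is limiting.
n(O2) consumed = (7/2) × 3.121 = 10.92 mol; remaining = 19.67 − 10.92 = 8.750 mol
V(O2) = nRT/P = 8.750 × 8.314 × 643.15 / 152 = 307.8 L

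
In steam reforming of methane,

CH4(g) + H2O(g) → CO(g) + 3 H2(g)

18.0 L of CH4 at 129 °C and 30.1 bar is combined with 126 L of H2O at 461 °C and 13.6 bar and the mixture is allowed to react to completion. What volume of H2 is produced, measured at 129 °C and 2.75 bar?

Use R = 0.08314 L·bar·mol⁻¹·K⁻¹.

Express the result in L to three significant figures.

n(CH4) = PV/RT = (30.1 × 18.0) / (0.08314 × 402.15) = 16.20 mol
n(H2O) = PV/RT = (13.6 × 126) / (0.08314 × 734.15) = 28.07 mol
For 16.20 mol CH4, stoichiometry requires (1/1) × 16.20 = 16.20 mol H2O; 28.07 mol is available, so CH4 is limiting.
n(H2) = (3/1) × 16.20 = 48.60 mol
V(H2) = nRT/P = 48.60 × 0.08314 × 402.15 / 2.75 = 590.9 L

591 L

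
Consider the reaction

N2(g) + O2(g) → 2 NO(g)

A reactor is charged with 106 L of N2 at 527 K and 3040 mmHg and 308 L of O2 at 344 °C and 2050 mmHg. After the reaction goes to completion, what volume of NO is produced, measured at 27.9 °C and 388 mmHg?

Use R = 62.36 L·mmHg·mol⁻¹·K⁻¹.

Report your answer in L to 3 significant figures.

n(N2) = PV/RT = (3040 × 106) / (62.36 × 527) = 9.805 mol
n(O2) = PV/RT = (2050 × 308) / (62.36 × 617.15) = 16.41 mol
For 9.805 mol N2, stoichiometry requires (1/1) × 9.805 = 9.805 mol O2; 16.41 mol is available, so N2 is limiting.
n(NO) = (2/1) × 9.805 = 19.61 mol
V(NO) = nRT/P = 19.61 × 62.36 × 301.05 / 388 = 948.8 L

949 L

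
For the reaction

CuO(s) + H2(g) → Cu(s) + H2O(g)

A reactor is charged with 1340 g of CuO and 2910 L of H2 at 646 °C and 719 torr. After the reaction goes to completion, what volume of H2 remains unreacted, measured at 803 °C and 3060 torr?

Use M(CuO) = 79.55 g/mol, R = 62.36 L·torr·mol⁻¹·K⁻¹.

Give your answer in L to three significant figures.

431 L

n(CuO) = 1340 / 79.55 = 16.84 mol
n(H2) = PV/RT = (719 × 2910) / (62.36 × 919.15) = 36.50 mol
For 16.84 mol CuO, stoichiometry requires (1/1) × 16.84 = 16.84 mol H2; 36.50 mol is available, so CuO is limiting.
n(H2) consumed = (1/1) × 16.84 = 16.84 mol; remaining = 36.50 − 16.84 = 19.66 mol
V(H2) = nRT/P = 19.66 × 62.36 × 1076.15 / 3060 = 431.2 L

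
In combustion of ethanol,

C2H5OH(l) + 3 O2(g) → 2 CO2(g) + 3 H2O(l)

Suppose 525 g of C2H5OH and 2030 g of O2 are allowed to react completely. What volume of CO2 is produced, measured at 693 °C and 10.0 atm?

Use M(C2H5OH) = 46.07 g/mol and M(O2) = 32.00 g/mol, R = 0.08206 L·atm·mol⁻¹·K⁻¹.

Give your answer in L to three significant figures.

n(C2H5OH) = 525 / 46.07 = 11.40 mol
n(O2) = 2030 / 32.00 = 63.44 mol
For 11.40 mol C2H5OH, stoichiometry requires (3/1) × 11.40 = 34.20 mol O2; 63.44 mol is available, so C2H5OH is limiting.
n(CO2) = (2/1) × 11.40 = 22.80 mol
V(CO2) = nRT/P = 22.80 × 0.08206 × 966.15 / 10.0 = 180.8 L

181 L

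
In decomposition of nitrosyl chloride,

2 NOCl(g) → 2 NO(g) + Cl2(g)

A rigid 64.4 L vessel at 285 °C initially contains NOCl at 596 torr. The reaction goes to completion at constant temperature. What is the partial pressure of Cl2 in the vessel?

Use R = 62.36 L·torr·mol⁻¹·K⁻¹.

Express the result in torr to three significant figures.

n(NOCl)₀ = PV/RT = (596 × 64.4) / (62.36 × 558.15) = 1.103 mol
n(Cl2) = (1/2) × 1.103 = 0.5515 mol
P(Cl2) = nRT/V = 0.5515 × 62.36 × 558.15 / 64.4 = 298.1 torr

298 torr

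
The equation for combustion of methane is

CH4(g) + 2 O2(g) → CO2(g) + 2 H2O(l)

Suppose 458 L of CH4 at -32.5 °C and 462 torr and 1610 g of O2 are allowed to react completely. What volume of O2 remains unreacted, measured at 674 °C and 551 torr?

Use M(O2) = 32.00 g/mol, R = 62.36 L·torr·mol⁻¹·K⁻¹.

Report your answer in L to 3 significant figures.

n(CH4) = PV/RT = (462 × 458) / (62.36 × 240.65) = 14.10 mol
n(O2) = 1610 / 32.00 = 50.31 mol
For 14.10 mol CH4, stoichiometry requires (2/1) × 14.10 = 28.20 mol O2; 50.31 mol is available, so CH4 is limiting.
n(O2) consumed = (2/1) × 14.10 = 28.20 mol; remaining = 50.31 − 28.20 = 22.11 mol
V(O2) = nRT/P = 22.11 × 62.36 × 947.15 / 551 = 2370 L

2370 L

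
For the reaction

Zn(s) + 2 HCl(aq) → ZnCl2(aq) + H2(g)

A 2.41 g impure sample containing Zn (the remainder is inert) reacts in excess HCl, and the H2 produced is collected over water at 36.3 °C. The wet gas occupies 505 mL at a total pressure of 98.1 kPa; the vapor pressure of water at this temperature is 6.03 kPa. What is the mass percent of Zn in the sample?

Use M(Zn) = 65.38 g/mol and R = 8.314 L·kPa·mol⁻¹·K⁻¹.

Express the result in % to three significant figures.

49.0 %

P(H2) = 98.1 − 6.03 = 92.07 kPa
n(H2) = PV/RT = (92.07 × 0.5050) / (8.314 × 309.45) = 0.01807 mol
n(Zn) = (1/1) × 0.01807 = 0.01807 mol
m(Zn) = 0.01807 × 65.38 = 1.181 g
%Zn = 1.181 / 2.41 × 100 = 49.00%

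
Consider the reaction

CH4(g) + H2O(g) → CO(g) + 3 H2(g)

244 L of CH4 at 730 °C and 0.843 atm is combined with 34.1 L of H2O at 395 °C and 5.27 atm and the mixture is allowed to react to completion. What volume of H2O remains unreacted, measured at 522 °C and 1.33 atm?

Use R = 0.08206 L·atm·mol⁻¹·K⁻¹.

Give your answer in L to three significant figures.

38.2 L

n(CH4) = PV/RT = (0.843 × 244) / (0.08206 × 1003.15) = 2.499 mol
n(H2O) = PV/RT = (5.27 × 34.1) / (0.08206 × 668.15) = 3.278 mol
For 2.499 mol CH4, stoichiometry requires (1/1) × 2.499 = 2.499 mol H2O; 3.278 mol is available, so CH4 is limiting.
n(H2O) consumed = (1/1) × 2.499 = 2.499 mol; remaining = 3.278 − 2.499 = 0.7790 mol
V(H2O) = nRT/P = 0.7790 × 0.08206 × 795.15 / 1.33 = 38.22 L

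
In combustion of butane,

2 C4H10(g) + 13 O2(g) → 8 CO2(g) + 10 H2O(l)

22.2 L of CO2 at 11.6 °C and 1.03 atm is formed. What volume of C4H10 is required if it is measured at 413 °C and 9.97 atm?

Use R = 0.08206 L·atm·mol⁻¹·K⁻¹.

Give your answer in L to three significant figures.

1.38 L

n(CO2) = PV/RT = (1.03 × 22.2) / (0.08206 × 284.75) = 0.9786 mol
n(C4H10) = (2/8) × 0.9786 = 0.2447 mol
V = nRT/P = 0.2447 × 0.08206 × 686.15 / 9.97 = 1.382 L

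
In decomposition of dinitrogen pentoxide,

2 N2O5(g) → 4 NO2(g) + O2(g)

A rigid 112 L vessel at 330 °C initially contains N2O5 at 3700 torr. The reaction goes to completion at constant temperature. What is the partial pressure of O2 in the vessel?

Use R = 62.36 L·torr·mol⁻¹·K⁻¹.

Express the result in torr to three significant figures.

1850 torr

n(N2O5)₀ = PV/RT = (3700 × 112) / (62.36 × 603.15) = 11.02 mol
n(O2) = (1/2) × 11.02 = 5.510 mol
P(O2) = nRT/V = 5.510 × 62.36 × 603.15 / 112 = 1850 torr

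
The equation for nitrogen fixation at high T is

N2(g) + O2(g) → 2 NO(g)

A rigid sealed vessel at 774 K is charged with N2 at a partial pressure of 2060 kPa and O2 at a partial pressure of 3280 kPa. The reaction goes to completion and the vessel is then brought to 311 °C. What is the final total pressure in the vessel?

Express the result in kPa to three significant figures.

4030 kPa

With V and T fixed, P_i ∝ n_i, so the mole ratios apply directly to partial pressures at 774 K.
P(O2) required for 2060 kPa of N2 = (1/1) × 2060 = 2060 kPa; available 3280 kPa, so N2 is limiting.
P(O2) remaining = 3280 − (1/1) × 2060 = 1220 kPa
P(gaseous products) = (2)/1 × 2060 = 4120 kPa
P_total at 774 K = 1220 + 4120 = 5340 kPa
Scaling to 311 °C: P = 5340 × 584.15/774 = 4030 kPa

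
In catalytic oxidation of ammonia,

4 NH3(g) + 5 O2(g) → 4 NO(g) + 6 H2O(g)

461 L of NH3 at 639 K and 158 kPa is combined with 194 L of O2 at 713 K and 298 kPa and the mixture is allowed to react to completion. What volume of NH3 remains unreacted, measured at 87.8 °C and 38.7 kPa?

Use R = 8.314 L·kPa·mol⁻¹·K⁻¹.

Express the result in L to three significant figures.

n(NH3) = PV/RT = (158 × 461) / (8.314 × 639) = 13.71 mol
n(O2) = PV/RT = (298 × 194) / (8.314 × 713) = 9.753 mol
For 13.71 mol NH3, stoichiometry requires (5/4) × 13.71 = 17.14 mol O2; 9.753 mol is available, so O2 is limiting.
n(NH3) consumed = (4/5) × 9.753 = 7.802 mol; remaining = 13.71 − 7.802 = 5.908 mol
V(NH3) = nRT/P = 5.908 × 8.314 × 360.95 / 38.7 = 458.1 L

458 L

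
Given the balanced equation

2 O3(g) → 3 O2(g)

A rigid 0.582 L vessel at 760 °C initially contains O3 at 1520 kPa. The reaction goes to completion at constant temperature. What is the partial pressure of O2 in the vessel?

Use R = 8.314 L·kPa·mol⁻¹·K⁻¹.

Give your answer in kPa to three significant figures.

2280 kPa

n(O3)₀ = PV/RT = (1520 × 0.582) / (8.314 × 1033.15) = 0.1030 mol
n(O2) = (3/2) × 0.1030 = 0.1545 mol
P(O2) = nRT/V = 0.1545 × 8.314 × 1033.15 / 0.582 = 2280 kPa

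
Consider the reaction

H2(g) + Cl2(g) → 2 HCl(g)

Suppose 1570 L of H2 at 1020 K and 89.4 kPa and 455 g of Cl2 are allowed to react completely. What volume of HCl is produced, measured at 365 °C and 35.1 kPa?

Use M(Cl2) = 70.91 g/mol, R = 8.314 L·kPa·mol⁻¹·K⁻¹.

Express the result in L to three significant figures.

1940 L

n(H2) = PV/RT = (89.4 × 1570) / (8.314 × 1020) = 16.55 mol
n(Cl2) = 455 / 70.91 = 6.417 mol
For 16.55 mol H2, stoichiometry requires (1/1) × 16.55 = 16.55 mol Cl2; 6.417 mol is available, so Cl2 is limiting.
n(HCl) = (2/1) × 6.417 = 12.83 mol
V(HCl) = nRT/P = 12.83 × 8.314 × 638.15 / 35.1 = 1939 L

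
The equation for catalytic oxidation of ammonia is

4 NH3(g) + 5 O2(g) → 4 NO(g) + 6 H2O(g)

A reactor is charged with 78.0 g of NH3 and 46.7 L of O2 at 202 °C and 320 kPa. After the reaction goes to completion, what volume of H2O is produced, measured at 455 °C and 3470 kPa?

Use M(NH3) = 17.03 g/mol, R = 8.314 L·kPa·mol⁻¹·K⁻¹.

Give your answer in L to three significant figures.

7.92 L

n(NH3) = 78.0 / 17.03 = 4.580 mol
n(O2) = PV/RT = (320 × 46.7) / (8.314 × 475.15) = 3.783 mol
For 4.580 mol NH3, stoichiometry requires (5/4) × 4.580 = 5.725 mol O2; 3.783 mol is available, so O2 is limiting.
n(H2O) = (6/5) × 3.783 = 4.540 mol
V(H2O) = nRT/P = 4.540 × 8.314 × 728.15 / 3470 = 7.921 L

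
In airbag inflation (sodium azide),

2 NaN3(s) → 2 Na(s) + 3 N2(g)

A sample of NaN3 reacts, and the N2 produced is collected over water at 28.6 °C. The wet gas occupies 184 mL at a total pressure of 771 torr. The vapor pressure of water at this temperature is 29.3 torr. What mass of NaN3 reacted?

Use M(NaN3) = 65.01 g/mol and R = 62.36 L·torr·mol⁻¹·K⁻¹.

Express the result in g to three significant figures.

P(N2) = 771 − 29.3 = 741.7 torr
n(N2) = PV/RT = (741.7 × 0.1840) / (62.36 × 301.75) = 0.007253 mol
n(NaN3) = (2/3) × 0.007253 = 0.004835 mol
m(NaN3) = 0.004835 × 65.01 = 0.3143 g

0.314 g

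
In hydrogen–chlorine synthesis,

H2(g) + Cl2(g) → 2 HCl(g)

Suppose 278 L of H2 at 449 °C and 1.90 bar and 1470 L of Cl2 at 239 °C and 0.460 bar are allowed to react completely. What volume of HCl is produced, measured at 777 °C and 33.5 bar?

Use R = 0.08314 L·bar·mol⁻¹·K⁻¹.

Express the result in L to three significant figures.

n(H2) = PV/RT = (1.90 × 278) / (0.08314 × 722.15) = 8.798 mol
n(Cl2) = PV/RT = (0.460 × 1470) / (0.08314 × 512.15) = 15.88 mol
For 8.798 mol H2, stoichiometry requires (1/1) × 8.798 = 8.798 mol Cl2; 15.88 mol is available, so H2 is limiting.
n(HCl) = (2/1) × 8.798 = 17.60 mol
V(HCl) = nRT/P = 17.60 × 0.08314 × 1050.15 / 33.5 = 45.87 L

45.9 L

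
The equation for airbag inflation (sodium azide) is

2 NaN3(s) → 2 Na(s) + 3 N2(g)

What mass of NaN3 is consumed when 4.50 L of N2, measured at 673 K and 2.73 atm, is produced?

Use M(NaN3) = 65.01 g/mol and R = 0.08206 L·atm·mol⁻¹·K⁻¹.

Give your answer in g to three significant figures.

9.64 g

n(N2) = PV/RT = (2.73 × 4.50) / (0.08206 × 673) = 0.2224 mol
n(NaN3) = (2/3) × 0.2224 = 0.1483 mol
m(NaN3) = 0.1483 × 65.01 = 9.641 g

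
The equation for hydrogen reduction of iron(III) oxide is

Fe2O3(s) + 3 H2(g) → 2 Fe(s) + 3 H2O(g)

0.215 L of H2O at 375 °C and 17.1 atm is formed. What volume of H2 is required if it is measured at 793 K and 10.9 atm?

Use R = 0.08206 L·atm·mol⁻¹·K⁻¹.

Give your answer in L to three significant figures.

0.413 L

n(H2O) = PV/RT = (17.1 × 0.215) / (0.08206 × 648.15) = 0.06912 mol
n(H2) = (3/3) × 0.06912 = 0.06912 mol
V = nRT/P = 0.06912 × 0.08206 × 793 / 10.9 = 0.4127 L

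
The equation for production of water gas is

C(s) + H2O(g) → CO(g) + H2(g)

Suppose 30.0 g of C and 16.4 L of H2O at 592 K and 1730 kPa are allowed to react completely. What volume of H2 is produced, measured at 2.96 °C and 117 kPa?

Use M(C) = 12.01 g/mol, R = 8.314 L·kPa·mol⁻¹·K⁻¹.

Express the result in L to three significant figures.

n(C) = 30.0 / 12.01 = 2.498 mol
n(H2O) = PV/RT = (1730 × 16.4) / (8.314 × 592) = 5.764 mol
For 2.498 mol C, stoichiometry requires (1/1) × 2.498 = 2.498 mol H2O; 5.764 mol is available, so C is limiting.
n(H2) = (1/1) × 2.498 = 2.498 mol
V(H2) = nRT/P = 2.498 × 8.314 × 276.11 / 117 = 49.01 L

49.0 L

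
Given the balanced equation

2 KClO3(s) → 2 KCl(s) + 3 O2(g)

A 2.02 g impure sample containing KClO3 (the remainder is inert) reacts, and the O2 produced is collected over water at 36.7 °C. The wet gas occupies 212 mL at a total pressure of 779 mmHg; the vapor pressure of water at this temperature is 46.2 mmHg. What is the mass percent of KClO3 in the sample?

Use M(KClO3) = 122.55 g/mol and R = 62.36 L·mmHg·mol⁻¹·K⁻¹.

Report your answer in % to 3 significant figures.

P(O2) = 779 − 46.2 = 732.8 mmHg
n(O2) = PV/RT = (732.8 × 0.2120) / (62.36 × 309.85) = 0.008040 mol
n(KClO3) = (2/3) × 0.008040 = 0.005360 mol
m(KClO3) = 0.005360 × 122.55 = 0.6569 g
%KClO3 = 0.6569 / 2.02 × 100 = 32.52%

32.5 %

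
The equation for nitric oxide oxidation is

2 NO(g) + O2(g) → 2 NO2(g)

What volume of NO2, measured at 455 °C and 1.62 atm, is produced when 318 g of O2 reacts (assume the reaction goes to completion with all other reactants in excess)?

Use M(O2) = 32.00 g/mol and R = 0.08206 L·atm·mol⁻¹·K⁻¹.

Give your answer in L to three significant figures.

733 L

n(O2) = 318.0 / 32.00 = 9.938 mol
n(NO2) = (2/1) × 9.938 = 19.88 mol
V = nRT/P = 19.88 × 0.08206 × 728.15 / 1.62 = 733.3 L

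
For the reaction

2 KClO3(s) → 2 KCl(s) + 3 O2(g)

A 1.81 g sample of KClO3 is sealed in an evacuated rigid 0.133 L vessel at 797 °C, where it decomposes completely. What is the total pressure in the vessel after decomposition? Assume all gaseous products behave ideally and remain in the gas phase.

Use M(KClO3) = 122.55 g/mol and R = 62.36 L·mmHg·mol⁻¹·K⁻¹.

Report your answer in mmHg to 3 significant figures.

n(KClO3) = 1.81 / 122.55 = 0.01477 mol
n(gas produced) = (3/2) × 0.01477 = 0.02216 mol
P = nRT/V = 0.02216 × 62.36 × 1070.15 / 0.133 = 11120 mmHg

11100 mmHg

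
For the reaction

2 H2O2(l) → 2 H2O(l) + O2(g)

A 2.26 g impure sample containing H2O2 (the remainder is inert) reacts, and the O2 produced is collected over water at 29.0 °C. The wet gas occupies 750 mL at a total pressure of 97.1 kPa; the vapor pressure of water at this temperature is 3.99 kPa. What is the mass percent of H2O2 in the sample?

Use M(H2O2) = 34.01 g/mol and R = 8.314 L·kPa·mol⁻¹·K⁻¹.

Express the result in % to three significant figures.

P(O2) = 97.1 − 3.99 = 93.11 kPa
n(O2) = PV/RT = (93.11 × 0.7500) / (8.314 × 302.15) = 0.02780 mol
n(H2O2) = (2/1) × 0.02780 = 0.05560 mol
m(H2O2) = 0.05560 × 34.01 = 1.891 g
%H2O2 = 1.891 / 2.26 × 100 = 83.67%

83.7 %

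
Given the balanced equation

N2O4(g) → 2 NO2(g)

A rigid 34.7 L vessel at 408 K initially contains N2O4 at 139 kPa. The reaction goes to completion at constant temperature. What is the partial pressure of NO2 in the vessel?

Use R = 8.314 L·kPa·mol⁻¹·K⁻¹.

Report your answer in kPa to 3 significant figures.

278 kPa

n(N2O4)₀ = PV/RT = (139 × 34.7) / (8.314 × 408) = 1.422 mol
n(NO2) = (2/1) × 1.422 = 2.844 mol
P(NO2) = nRT/V = 2.844 × 8.314 × 408 / 34.7 = 278.0 kPa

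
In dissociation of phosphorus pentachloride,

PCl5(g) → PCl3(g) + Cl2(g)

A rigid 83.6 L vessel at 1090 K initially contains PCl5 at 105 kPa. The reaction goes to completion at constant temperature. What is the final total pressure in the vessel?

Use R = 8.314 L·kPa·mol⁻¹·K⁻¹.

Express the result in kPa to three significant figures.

At constant T and V, P ∝ n(gas): 1 mol gas → 2 mol gas.
P_final = (2/1) × 105 = 210.0 kPa

210 kPa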